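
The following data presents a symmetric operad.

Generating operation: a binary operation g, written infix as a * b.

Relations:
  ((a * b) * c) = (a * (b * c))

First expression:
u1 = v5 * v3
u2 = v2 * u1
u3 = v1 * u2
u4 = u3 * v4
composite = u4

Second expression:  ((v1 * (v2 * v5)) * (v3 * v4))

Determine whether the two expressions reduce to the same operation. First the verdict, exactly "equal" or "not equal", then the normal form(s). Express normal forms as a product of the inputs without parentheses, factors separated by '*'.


equal; the common form is v1 * v2 * v5 * v3 * v4

In normal form, the first expression is v1 * v2 * v5 * v3 * v4
In normal form, the second expression is v1 * v2 * v5 * v3 * v4
Same normal form: equal.


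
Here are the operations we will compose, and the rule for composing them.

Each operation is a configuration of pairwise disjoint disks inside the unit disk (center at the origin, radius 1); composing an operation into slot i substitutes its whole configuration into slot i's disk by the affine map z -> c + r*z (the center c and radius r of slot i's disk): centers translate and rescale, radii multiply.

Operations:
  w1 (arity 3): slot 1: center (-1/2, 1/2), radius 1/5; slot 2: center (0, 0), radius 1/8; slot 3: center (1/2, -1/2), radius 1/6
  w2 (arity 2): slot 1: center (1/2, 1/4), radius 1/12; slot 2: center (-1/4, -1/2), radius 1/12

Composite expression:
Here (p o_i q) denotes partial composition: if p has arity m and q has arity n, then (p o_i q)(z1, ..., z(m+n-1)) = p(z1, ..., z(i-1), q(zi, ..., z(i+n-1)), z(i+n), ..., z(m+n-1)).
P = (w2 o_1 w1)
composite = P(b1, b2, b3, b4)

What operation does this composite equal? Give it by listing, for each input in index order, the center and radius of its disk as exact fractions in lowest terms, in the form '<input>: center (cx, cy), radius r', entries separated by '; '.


Only the slot chain above each b matters under w2; compose those maps.
for b1, the 2-step affine chain lands on center (11/24, 7/24), radius 1/60
for b2, the 2-step affine chain lands on center (1/2, 1/4), radius 1/96
for b3, the 2-step affine chain lands on center (13/24, 5/24), radius 1/72
for b4, the 1-step affine chain lands on center (-1/4, -1/2), radius 1/12

b1: center (11/24, 7/24), radius 1/60; b2: center (1/2, 1/4), radius 1/96; b3: center (13/24, 5/24), radius 1/72; b4: center (-1/4, -1/2), radius 1/12


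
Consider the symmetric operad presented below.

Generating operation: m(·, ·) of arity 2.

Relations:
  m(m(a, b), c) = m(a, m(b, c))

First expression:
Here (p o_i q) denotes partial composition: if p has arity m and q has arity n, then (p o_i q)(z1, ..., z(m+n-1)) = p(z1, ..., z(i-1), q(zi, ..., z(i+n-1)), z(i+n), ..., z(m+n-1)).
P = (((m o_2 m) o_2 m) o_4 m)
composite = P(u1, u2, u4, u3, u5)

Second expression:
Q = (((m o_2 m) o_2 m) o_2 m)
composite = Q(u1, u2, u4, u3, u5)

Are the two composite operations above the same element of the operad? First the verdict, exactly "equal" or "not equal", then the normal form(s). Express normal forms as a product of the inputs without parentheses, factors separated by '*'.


equal — both sides give u1 * u2 * u4 * u3 * u5

The first expression reduces to u1 * u2 * u4 * u3 * u5
The second expression reduces to u1 * u2 * u4 * u3 * u5
Identical normal forms: equal.


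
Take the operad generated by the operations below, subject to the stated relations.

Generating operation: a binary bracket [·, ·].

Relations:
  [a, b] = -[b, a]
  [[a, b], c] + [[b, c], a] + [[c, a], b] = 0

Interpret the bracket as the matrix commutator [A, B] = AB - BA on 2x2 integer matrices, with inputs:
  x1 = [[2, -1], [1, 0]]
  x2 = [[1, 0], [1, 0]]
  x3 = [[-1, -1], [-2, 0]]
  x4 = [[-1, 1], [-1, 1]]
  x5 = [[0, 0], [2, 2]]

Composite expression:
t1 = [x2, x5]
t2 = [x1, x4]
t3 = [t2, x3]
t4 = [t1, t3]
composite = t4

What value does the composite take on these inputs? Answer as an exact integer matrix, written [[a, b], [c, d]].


[x2, x5] = [[0, 0], [-4, 0]]
[x1, x4] = [[0, 0], [0, 0]]
[[x1, x4], x3] = [[0, 0], [0, 0]]
[[x2, x5], [[x1, x4], x3]] = [[0, 0], [0, 0]]

[[0, 0], [0, 0]]


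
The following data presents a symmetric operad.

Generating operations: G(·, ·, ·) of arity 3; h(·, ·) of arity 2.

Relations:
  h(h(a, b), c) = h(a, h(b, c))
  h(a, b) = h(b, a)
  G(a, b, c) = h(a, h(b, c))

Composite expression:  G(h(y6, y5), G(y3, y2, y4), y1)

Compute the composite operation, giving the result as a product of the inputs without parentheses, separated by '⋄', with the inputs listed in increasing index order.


y1 ⋄ y2 ⋄ y3 ⋄ y4 ⋄ y5 ⋄ y6

Shape and order are irrelevant to G; the y-input set decides.
h(y6, y5) flattens to y6 ⋄ y5
G(y3, y2, y4) flattens to y3 ⋄ y2 ⋄ y4
G(h(y6, y5), G(y3, y2, y4), y1) flattens to y6 ⋄ y5 ⋄ y3 ⋄ y2 ⋄ y4 ⋄ y1
reordering the factors by index: y1 ⋄ y2 ⋄ y3 ⋄ y4 ⋄ y5 ⋄ y6


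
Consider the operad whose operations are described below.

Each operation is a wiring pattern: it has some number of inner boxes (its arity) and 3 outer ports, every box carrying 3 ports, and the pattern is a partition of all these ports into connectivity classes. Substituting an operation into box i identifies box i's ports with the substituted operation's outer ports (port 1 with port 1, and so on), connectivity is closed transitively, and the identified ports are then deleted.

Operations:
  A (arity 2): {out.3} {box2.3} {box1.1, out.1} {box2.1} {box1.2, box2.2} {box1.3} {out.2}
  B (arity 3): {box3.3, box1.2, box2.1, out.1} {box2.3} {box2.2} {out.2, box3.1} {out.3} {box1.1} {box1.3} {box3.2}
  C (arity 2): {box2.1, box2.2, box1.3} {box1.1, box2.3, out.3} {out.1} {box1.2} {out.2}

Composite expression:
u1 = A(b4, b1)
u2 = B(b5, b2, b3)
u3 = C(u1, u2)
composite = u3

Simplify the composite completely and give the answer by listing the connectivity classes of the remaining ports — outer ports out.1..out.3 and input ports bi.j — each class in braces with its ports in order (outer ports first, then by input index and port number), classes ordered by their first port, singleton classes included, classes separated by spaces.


{out.1} {out.2} {out.3, b4.1} {b1.1} {b1.2, b4.2} {b1.3} {b2.1, b3.1, b3.3, b5.2} {b2.2} {b2.3} {b3.2} {b4.3} {b5.1} {b5.3}

Treat the ports identified at C as solder joints: merge, then drop.
through A, on inputs (b4, b1): {out.1, b4.1} {out.2} {out.3} {b1.1} {b1.2, b4.2} {b1.3} {b4.3} (out.j = stage outer ports)
through B, on inputs (b5, b2, b3): {out.1, b2.1, b3.3, b5.2} {out.2, b3.1} {out.3} {b2.2} {b2.3} {b3.2} {b5.1} {b5.3} (out.j = stage outer ports)
through C, on inputs (b4, b1, b5, b2, b3): {out.1} {out.2} {out.3, b4.1} {b1.1} {b1.2, b4.2} {b1.3} {b2.1, b3.1, b3.3, b5.2} {b2.2} {b2.3} {b3.2} {b4.3} {b5.1} {b5.3} (out.j = stage outer ports)


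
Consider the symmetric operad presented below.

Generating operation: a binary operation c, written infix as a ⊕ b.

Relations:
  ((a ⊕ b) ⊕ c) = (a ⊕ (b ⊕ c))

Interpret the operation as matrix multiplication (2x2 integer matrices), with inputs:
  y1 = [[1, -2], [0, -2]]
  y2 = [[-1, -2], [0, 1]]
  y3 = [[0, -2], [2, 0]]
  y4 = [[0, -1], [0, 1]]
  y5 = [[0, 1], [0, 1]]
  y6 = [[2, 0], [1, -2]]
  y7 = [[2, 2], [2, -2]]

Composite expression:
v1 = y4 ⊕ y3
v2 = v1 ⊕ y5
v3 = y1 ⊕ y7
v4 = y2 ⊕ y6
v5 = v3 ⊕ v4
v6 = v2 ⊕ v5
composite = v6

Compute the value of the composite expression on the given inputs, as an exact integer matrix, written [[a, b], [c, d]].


(y4 ⊕ y3) = [[-2, 0], [2, 0]]
((y4 ⊕ y3) ⊕ y5) = [[0, -2], [0, 2]]
(y1 ⊕ y7) = [[-2, 6], [-4, 4]]
(y2 ⊕ y6) = [[-4, 4], [1, -2]]
((y1 ⊕ y7) ⊕ (y2 ⊕ y6)) = [[14, -20], [20, -24]]
(((y4 ⊕ y3) ⊕ y5) ⊕ ((y1 ⊕ y7) ⊕ (y2 ⊕ y6))) = [[-40, 48], [40, -48]]

[[-40, 48], [40, -48]]


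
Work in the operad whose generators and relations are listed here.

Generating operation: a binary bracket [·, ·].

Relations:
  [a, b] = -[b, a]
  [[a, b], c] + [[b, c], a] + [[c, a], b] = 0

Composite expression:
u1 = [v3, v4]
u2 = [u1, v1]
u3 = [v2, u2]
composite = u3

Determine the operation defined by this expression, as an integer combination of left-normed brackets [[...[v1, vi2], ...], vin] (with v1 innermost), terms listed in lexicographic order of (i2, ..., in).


Skip Jacobi rewriting: expand, keep v1-initial words, read off terms.
Composite bracket: [v2, [[v3, v4], v1]]
Under [a, b] = ab - ba we get 8 signed associative words (2^3 = 8).
Coefficients come from the v1-initial words:
  v1v3v4v2 (sign +1) contributes +[[[v1, v3], v4], v2]
  v1v4v3v2 (sign -1) contributes -[[[v1, v4], v3], v2]

[[[v1, v3], v4], v2] - [[[v1, v4], v3], v2]


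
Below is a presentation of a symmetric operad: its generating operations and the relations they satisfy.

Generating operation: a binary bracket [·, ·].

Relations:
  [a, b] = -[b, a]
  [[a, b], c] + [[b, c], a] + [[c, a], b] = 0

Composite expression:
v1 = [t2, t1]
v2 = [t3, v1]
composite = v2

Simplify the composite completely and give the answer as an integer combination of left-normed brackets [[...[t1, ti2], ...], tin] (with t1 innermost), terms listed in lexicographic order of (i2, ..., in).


[[t1, t2], t3]

Skip Jacobi rewriting: expand, keep t1-initial words, read off terms.
Composite bracket: [t3, [t2, t1]]
Applying ab - ba throughout gives 4 signed words (2^2 = 4).
The t1-initial words carry the normal form:
  the word t1t2t3 carries sign +1 and contributes +[[t1, t2], t3]


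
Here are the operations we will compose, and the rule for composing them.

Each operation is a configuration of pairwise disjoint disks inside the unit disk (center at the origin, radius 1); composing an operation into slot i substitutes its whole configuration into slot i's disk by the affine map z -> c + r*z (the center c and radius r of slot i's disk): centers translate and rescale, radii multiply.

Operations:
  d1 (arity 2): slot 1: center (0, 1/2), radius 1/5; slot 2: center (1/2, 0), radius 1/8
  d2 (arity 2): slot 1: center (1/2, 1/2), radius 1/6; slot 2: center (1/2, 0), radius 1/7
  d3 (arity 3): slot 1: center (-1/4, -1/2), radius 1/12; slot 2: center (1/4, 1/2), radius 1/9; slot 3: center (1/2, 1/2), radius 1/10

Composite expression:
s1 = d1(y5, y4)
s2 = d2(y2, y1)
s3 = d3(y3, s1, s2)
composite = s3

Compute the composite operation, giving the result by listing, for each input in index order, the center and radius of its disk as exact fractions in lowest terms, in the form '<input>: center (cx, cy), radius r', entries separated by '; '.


y1: center (11/20, 1/2), radius 1/70; y2: center (11/20, 11/20), radius 1/60; y3: center (-1/4, -1/2), radius 1/12; y4: center (11/36, 1/2), radius 1/72; y5: center (1/4, 5/9), radius 1/45

Below d3, radii multiply path by path; the y-disk centers shift.
y3 passes through 1 substitution, ending at center (-1/4, -1/2), radius 1/12
y5 passes through 2 substitutions, ending at center (1/4, 5/9), radius 1/45
y4 passes through 2 substitutions, ending at center (11/36, 1/2), radius 1/72
y2 passes through 2 substitutions, ending at center (11/20, 11/20), radius 1/60
y1 passes through 2 substitutions, ending at center (11/20, 1/2), radius 1/70


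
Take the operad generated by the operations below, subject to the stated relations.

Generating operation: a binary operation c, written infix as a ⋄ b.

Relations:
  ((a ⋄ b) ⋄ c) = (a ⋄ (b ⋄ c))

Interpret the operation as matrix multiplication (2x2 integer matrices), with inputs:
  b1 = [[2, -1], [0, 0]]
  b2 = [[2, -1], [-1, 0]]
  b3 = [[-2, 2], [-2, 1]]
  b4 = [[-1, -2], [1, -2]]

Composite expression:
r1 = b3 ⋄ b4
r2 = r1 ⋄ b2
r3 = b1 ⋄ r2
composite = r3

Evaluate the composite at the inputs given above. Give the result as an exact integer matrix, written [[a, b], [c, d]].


[[12, -5], [0, 0]]

(b3 ⋄ b4) = [[4, 0], [3, 2]]
((b3 ⋄ b4) ⋄ b2) = [[8, -4], [4, -3]]
(b1 ⋄ ((b3 ⋄ b4) ⋄ b2)) = [[12, -5], [0, 0]]


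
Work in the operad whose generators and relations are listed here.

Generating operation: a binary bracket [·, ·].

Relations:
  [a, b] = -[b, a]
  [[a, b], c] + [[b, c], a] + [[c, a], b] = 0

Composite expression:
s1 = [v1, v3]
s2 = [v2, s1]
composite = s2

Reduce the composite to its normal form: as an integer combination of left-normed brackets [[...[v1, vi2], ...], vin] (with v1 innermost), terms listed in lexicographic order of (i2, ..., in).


-[[v1, v3], v2]

Skip Jacobi rewriting: expand, keep v1-initial words, read off terms.
Composite bracket: [v2, [v1, v3]]
Each bracket splits as ab - ba, giving 4 signed words (2^2 = 4).
Coefficients come from the v1-initial words:
  v1v3v2 (sign -1) contributes -[[v1, v3], v2]


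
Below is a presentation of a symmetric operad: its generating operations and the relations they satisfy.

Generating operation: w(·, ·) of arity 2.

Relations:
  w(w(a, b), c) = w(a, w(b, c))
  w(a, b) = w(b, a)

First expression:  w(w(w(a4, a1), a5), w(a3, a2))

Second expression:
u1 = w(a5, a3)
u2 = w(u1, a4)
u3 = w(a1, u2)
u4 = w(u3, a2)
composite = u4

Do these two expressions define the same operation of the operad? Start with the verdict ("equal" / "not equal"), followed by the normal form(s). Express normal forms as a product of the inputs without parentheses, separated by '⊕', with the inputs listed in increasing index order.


The first expression, normalized: a1 ⊕ a2 ⊕ a3 ⊕ a4 ⊕ a5
The second expression, normalized: a1 ⊕ a2 ⊕ a3 ⊕ a4 ⊕ a5
The normal forms match — equal.

equal: each reduces to a1 ⊕ a2 ⊕ a3 ⊕ a4 ⊕ a5


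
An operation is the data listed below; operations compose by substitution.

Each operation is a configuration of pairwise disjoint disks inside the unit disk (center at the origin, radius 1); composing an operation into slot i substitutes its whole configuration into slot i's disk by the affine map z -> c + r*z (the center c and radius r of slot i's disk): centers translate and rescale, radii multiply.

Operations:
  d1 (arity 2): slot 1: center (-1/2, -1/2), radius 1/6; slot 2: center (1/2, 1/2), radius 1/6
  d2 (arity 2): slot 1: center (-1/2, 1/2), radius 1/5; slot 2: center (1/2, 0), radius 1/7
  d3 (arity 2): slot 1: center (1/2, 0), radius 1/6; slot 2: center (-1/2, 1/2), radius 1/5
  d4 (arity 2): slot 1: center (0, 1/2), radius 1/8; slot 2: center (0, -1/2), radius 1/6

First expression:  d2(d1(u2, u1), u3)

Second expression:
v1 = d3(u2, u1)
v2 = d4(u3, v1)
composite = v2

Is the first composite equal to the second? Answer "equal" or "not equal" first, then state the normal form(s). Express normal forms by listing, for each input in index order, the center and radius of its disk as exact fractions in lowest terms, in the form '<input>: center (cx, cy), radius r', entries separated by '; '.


not equal: they reduce to u1: center (-2/5, 3/5), radius 1/30; u2: center (-3/5, 2/5), radius 1/30; u3: center (1/2, 0), radius 1/7 and u1: center (-1/12, -5/12), radius 1/30; u2: center (1/12, -1/2), radius 1/36; u3: center (0, 1/2), radius 1/8


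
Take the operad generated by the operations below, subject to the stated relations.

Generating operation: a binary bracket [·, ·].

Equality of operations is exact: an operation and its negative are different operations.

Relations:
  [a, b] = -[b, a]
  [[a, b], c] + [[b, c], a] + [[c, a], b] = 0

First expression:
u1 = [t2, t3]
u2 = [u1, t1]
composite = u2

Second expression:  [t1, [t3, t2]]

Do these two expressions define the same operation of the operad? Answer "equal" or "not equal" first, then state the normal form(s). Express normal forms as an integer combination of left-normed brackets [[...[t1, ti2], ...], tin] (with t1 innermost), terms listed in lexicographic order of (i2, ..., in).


equal — both sides give -[[t1, t2], t3] + [[t1, t3], t2]

Normal form of the first expression: -[[t1, t2], t3] + [[t1, t3], t2]
Normal form of the second expression: -[[t1, t2], t3] + [[t1, t3], t2]
Same normal form: equal.


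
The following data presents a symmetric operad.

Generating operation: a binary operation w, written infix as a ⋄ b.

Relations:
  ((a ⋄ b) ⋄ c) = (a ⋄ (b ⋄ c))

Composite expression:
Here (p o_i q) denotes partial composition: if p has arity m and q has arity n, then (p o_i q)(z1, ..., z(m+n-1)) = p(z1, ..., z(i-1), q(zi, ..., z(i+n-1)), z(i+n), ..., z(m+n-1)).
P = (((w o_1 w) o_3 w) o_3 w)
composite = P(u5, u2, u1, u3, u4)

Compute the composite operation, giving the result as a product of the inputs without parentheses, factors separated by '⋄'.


u5 ⋄ u2 ⋄ u1 ⋄ u3 ⋄ u4

Under associativity of w, the answer is the u's in reading order.
(u5 ⋄ u2) collapses to u5 ⋄ u2
(u1 ⋄ u3) collapses to u1 ⋄ u3
((u1 ⋄ u3) ⋄ u4) collapses to u1 ⋄ u3 ⋄ u4
((u5 ⋄ u2) ⋄ ((u1 ⋄ u3) ⋄ u4)) collapses to u5 ⋄ u2 ⋄ u1 ⋄ u3 ⋄ u4


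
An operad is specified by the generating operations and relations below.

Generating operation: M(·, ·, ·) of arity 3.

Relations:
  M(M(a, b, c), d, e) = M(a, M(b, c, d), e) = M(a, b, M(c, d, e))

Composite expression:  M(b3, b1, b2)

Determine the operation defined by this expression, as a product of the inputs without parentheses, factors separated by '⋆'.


b3 ⋆ b1 ⋆ b2

Associativity of M dissolves the nesting; only the b-input order survives.
M(b3, b1, b2) reduces to b3 ⋆ b1 ⋆ b2


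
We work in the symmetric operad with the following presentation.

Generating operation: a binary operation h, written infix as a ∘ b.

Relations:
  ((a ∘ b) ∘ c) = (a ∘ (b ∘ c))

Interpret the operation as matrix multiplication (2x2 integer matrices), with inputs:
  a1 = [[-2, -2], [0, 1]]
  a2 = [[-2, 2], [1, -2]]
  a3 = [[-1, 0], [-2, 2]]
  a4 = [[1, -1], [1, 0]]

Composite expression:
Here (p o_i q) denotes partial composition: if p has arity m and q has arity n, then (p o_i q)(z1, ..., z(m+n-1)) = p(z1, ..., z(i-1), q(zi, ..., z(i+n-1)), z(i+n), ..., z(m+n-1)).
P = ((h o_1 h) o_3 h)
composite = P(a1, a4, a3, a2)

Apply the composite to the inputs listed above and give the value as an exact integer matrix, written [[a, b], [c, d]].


(a1 ∘ a4) = [[-4, 2], [1, 0]]
(a3 ∘ a2) = [[2, -2], [6, -8]]
((a1 ∘ a4) ∘ (a3 ∘ a2)) = [[4, -8], [2, -2]]

[[4, -8], [2, -2]]


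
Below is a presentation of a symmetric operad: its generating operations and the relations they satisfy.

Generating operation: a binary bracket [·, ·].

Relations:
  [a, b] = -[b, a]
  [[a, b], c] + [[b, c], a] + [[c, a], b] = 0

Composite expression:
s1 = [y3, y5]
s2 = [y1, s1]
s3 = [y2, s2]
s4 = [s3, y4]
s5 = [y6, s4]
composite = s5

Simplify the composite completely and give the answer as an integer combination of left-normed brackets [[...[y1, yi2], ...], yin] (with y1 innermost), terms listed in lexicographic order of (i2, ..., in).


[[[[[y1, y3], y5], y2], y4], y6] - [[[[[y1, y5], y3], y2], y4], y6]

Left-normed coefficients sit on the y1-initial expansion words.
Composite bracket: [y6, [[y2, [y1, [y3, y5]]], y4]]
Each bracket splits as ab - ba, giving 32 signed words (2^5 = 32).
Keep just the words that open with y1:
  the word y1y3y5y2y4y6 carries sign +1 and contributes +[[[[[y1, y3], y5], y2], y4], y6]
  the word y1y5y3y2y4y6 carries sign -1 and contributes -[[[[[y1, y5], y3], y2], y4], y6]


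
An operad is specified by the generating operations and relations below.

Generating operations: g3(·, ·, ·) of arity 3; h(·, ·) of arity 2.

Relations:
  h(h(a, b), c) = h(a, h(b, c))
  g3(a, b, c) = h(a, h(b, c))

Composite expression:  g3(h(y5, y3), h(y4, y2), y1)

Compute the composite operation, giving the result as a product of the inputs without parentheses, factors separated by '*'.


y5 * y3 * y4 * y2 * y1

Every regrouping of g3 is equal, so read the y-inputs in written order.
h(y5, y3) reduces to y5 * y3
h(y4, y2) reduces to y4 * y2
g3(h(y5, y3), h(y4, y2), y1) reduces to y5 * y3 * y4 * y2 * y1


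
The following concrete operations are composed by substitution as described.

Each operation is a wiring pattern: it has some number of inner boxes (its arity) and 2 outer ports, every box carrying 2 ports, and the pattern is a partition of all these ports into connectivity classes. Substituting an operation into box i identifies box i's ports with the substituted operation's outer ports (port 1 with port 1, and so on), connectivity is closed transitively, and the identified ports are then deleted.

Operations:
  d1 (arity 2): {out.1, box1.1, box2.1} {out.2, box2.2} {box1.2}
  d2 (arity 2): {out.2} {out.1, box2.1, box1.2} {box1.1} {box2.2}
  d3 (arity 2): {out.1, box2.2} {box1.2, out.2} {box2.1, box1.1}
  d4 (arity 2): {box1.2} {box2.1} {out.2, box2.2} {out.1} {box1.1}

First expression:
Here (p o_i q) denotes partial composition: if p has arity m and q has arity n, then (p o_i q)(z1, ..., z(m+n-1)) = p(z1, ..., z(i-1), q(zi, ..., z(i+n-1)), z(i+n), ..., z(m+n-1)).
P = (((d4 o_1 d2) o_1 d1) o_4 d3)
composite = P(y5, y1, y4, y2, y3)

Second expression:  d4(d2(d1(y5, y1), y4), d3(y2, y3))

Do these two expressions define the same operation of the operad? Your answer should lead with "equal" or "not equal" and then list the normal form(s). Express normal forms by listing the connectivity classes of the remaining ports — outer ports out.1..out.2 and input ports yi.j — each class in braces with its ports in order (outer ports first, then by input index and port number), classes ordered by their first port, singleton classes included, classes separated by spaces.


equal; both compose to {out.1} {out.2, y2.2} {y1.1, y5.1} {y1.2, y4.1} {y2.1, y3.1} {y3.2} {y4.2} {y5.2}

Reducing the first expression gives {out.1} {out.2, y2.2} {y1.1, y5.1} {y1.2, y4.1} {y2.1, y3.1} {y3.2} {y4.2} {y5.2}
Reducing the second expression gives {out.1} {out.2, y2.2} {y1.1, y5.1} {y1.2, y4.1} {y2.1, y3.1} {y3.2} {y4.2} {y5.2}
One common form — equal.


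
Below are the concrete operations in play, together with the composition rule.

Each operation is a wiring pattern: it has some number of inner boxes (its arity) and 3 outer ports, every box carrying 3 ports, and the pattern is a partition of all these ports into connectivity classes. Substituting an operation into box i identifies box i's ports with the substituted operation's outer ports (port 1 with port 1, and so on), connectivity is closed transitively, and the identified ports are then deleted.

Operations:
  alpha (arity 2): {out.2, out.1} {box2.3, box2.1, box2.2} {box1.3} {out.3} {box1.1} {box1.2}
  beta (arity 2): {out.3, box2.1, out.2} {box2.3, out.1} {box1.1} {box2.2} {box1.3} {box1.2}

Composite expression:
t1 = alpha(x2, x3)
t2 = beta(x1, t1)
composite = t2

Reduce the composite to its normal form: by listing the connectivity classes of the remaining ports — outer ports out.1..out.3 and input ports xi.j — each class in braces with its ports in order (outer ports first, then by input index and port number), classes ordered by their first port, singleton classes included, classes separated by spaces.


{out.1} {out.2, out.3} {x1.1} {x1.2} {x1.3} {x2.1} {x2.2} {x2.3} {x3.1, x3.2, x3.3}

Two ports join when wires chain via beta-identified ports.
through alpha, on inputs (x2, x3): {out.1, out.2} {out.3} {x2.1} {x2.2} {x2.3} {x3.1, x3.2, x3.3} (out.j = stage outer ports)
through beta, on inputs (x1, x2, x3): {out.1} {out.2, out.3} {x1.1} {x1.2} {x1.3} {x2.1} {x2.2} {x2.3} {x3.1, x3.2, x3.3} (out.j = stage outer ports)


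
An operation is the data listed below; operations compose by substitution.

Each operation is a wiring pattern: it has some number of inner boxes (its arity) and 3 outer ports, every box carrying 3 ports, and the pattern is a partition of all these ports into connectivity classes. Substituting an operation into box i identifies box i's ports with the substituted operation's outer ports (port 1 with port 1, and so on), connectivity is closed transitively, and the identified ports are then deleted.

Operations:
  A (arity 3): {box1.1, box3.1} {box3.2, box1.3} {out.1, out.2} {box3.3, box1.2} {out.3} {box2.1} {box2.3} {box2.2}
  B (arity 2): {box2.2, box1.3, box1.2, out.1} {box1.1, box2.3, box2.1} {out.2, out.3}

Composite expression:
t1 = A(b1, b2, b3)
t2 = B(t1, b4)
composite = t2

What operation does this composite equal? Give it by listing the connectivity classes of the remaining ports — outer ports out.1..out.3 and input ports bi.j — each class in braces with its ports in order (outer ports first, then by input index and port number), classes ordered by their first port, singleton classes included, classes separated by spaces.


{out.1, b4.1, b4.2, b4.3} {out.2, out.3} {b1.1, b3.1} {b1.2, b3.3} {b1.3, b3.2} {b2.1} {b2.2} {b2.3}


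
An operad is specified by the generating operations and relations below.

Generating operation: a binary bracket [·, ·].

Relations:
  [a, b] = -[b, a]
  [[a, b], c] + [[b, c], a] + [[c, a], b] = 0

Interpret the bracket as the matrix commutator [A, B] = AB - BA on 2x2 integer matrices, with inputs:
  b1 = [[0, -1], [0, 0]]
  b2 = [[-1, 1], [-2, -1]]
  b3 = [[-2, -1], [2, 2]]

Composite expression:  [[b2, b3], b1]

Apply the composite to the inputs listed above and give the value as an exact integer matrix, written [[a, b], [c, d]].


[[8, 0], [0, -8]]

[b2, b3] = [[0, 4], [8, 0]]
[[b2, b3], b1] = [[8, 0], [0, -8]]


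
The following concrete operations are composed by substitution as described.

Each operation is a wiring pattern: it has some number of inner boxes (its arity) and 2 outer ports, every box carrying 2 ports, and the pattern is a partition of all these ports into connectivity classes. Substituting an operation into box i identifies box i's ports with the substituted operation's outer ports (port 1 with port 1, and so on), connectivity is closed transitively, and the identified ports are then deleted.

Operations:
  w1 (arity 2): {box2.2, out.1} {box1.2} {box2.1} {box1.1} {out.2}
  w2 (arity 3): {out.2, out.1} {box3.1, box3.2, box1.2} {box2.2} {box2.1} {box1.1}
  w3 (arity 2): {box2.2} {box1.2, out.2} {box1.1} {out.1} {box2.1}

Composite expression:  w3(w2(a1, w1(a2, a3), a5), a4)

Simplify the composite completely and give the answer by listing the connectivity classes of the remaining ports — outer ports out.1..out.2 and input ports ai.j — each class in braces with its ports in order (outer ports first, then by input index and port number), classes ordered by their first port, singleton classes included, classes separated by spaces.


{out.1} {out.2} {a1.1} {a1.2, a5.1, a5.2} {a2.1} {a2.2} {a3.1} {a3.2} {a4.1} {a4.2}

Substituting into w3 glues patterns; closure does the rest.
the subtree at w1 composes to {out.1, a3.2} {out.2} {a2.1} {a2.2} {a3.1} on (a2, a3); out.j = own outer ports
the subtree at w2 composes to {out.1, out.2} {a1.1} {a1.2, a5.1, a5.2} {a2.1} {a2.2} {a3.1} {a3.2} on (a1, a2, a3, a5); out.j = own outer ports
the subtree at w3 composes to {out.1} {out.2} {a1.1} {a1.2, a5.1, a5.2} {a2.1} {a2.2} {a3.1} {a3.2} {a4.1} {a4.2} on (a1, a2, a3, a5, a4); out.j = own outer ports


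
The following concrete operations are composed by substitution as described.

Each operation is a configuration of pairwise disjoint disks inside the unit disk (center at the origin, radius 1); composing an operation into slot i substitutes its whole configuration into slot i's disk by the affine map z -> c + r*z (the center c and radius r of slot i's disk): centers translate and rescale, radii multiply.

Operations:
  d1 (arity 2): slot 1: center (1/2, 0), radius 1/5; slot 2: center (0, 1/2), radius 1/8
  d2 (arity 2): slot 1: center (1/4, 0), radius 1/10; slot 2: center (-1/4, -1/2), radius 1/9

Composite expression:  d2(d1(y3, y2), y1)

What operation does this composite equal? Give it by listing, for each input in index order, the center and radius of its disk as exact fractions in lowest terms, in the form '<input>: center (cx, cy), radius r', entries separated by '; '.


y1: center (-1/4, -1/2), radius 1/9; y2: center (1/4, 1/20), radius 1/80; y3: center (3/10, 0), radius 1/50


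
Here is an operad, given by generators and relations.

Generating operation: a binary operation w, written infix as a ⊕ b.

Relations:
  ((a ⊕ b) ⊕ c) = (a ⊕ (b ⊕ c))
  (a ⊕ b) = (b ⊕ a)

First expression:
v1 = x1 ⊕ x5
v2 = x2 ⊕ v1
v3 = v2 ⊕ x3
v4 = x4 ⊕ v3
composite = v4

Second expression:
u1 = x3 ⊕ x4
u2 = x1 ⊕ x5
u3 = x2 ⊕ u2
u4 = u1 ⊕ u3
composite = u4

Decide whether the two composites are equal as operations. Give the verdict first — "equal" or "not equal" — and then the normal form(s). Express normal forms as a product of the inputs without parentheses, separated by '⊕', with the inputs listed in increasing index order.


The first composite normalizes to x1 ⊕ x2 ⊕ x3 ⊕ x4 ⊕ x5
The second composite normalizes to x1 ⊕ x2 ⊕ x3 ⊕ x4 ⊕ x5
One common form — equal.

equal — both sides give x1 ⊕ x2 ⊕ x3 ⊕ x4 ⊕ x5


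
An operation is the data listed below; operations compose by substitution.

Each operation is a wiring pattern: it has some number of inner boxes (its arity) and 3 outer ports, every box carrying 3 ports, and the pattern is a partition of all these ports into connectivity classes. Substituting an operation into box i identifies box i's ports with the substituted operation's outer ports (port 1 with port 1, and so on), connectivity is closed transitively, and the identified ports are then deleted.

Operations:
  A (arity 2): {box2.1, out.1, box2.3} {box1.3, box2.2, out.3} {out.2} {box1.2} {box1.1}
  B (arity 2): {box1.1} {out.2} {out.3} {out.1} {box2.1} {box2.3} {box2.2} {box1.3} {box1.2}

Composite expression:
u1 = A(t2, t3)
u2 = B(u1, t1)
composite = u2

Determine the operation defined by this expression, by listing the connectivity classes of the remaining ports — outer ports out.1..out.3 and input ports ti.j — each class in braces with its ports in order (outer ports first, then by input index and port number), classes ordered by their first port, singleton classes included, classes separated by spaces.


{out.1} {out.2} {out.3} {t1.1} {t1.2} {t1.3} {t2.1} {t2.2} {t2.3, t3.2} {t3.1, t3.3}

After gluing at B, chains via deleted ports link the t-ports.
composing A on (t2, t3), with out.j its own outer ports: {out.1, t3.1, t3.3} {out.2} {out.3, t2.3, t3.2} {t2.1} {t2.2}
composing B on (t2, t3, t1), with out.j its own outer ports: {out.1} {out.2} {out.3} {t1.1} {t1.2} {t1.3} {t2.1} {t2.2} {t2.3, t3.2} {t3.1, t3.3}


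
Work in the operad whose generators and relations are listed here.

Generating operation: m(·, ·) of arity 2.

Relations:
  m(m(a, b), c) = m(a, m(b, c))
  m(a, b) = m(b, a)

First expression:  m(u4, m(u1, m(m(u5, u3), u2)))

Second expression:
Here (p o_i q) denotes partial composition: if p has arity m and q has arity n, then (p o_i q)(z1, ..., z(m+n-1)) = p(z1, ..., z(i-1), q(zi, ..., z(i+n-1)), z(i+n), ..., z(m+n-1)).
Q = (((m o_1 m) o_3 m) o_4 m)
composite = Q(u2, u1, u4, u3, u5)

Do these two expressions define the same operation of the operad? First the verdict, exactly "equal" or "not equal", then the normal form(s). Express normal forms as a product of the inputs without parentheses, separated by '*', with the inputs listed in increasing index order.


equal — both sides give u1 * u2 * u3 * u4 * u5

The first expression reduces to u1 * u2 * u3 * u4 * u5
The second expression reduces to u1 * u2 * u3 * u4 * u5
Same normal form: equal.


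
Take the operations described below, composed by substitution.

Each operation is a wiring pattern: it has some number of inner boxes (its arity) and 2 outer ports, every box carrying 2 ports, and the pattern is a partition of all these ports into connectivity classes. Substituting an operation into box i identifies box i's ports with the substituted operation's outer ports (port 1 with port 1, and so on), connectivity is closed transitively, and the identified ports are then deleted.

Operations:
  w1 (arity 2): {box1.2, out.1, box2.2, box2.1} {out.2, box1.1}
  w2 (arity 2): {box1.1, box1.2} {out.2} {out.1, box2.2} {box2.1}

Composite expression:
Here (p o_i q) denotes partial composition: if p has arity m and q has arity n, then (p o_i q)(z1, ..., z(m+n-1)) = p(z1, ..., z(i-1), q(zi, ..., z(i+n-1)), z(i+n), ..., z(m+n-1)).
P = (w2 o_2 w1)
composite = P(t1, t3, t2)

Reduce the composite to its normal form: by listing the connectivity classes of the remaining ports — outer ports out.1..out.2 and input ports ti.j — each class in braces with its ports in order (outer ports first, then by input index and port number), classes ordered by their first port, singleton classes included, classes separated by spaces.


Connectivity passes through glued w2-boundaries; trace each wire chain.
w1 over (t3, t2) gives {out.1, t2.1, t2.2, t3.2} {out.2, t3.1}, out.j being that stage's outer ports
w2 over (t1, t3, t2) gives {out.1, t3.1} {out.2} {t1.1, t1.2} {t2.1, t2.2, t3.2}, out.j being that stage's outer ports

{out.1, t3.1} {out.2} {t1.1, t1.2} {t2.1, t2.2, t3.2}


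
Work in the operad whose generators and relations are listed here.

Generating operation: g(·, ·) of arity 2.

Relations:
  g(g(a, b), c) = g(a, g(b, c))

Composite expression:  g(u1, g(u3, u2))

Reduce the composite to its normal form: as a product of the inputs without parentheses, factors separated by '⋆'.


Key point: g is associative — brackets drop, the u-order remains.
g(u3, u2) collapses to u3 ⋆ u2
g(u1, g(u3, u2)) collapses to u1 ⋆ u3 ⋆ u2

u1 ⋆ u3 ⋆ u2


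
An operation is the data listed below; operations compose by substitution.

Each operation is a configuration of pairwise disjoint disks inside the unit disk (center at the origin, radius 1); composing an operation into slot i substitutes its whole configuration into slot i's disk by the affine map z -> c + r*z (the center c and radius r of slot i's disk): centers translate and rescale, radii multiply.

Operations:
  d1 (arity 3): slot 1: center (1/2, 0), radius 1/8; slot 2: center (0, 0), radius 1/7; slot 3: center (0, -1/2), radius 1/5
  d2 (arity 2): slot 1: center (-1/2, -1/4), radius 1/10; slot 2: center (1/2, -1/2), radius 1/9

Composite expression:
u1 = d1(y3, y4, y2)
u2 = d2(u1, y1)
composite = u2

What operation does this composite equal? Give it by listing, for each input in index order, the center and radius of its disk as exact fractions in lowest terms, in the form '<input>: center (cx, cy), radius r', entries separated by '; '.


y1: center (1/2, -1/2), radius 1/9; y2: center (-1/2, -3/10), radius 1/50; y3: center (-9/20, -1/4), radius 1/80; y4: center (-1/2, -1/4), radius 1/70

Each y-disk chains the slot maps above it in d2; radii multiply.
input y3: applying the 2 nested substitutions gives center (-9/20, -1/4), radius 1/80
input y4: applying the 2 nested substitutions gives center (-1/2, -1/4), radius 1/70
input y2: applying the 2 nested substitutions gives center (-1/2, -3/10), radius 1/50
input y1: applying the 1 nested substitution gives center (1/2, -1/2), radius 1/9


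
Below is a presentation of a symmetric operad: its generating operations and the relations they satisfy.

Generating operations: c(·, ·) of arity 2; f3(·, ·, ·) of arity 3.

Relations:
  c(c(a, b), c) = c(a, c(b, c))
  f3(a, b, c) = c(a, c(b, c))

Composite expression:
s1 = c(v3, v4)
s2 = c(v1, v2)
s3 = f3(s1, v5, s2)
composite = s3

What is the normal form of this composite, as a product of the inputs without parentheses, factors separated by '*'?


Key point: f3 is associative — brackets drop, the v-order remains.
c(v3, v4) unparenthesizes to v3 * v4
c(v1, v2) unparenthesizes to v1 * v2
f3(c(v3, v4), v5, c(v1, v2)) unparenthesizes to v3 * v4 * v5 * v1 * v2

v3 * v4 * v5 * v1 * v2


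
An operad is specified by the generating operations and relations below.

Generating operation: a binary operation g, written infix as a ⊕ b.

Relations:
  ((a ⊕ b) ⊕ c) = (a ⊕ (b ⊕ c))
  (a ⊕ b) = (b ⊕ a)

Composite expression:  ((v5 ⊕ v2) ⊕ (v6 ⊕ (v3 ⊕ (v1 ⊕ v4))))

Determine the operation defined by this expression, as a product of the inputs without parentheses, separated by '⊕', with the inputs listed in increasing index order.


v1 ⊕ v2 ⊕ v3 ⊕ v4 ⊕ v5 ⊕ v6

Reordering under g is free, so list the v-inputs canonically.
(v5 ⊕ v2) linearizes to v5 ⊕ v2
(v1 ⊕ v4) linearizes to v1 ⊕ v4
(v3 ⊕ (v1 ⊕ v4)) linearizes to v3 ⊕ v1 ⊕ v4
(v6 ⊕ (v3 ⊕ (v1 ⊕ v4))) linearizes to v6 ⊕ v3 ⊕ v1 ⊕ v4
((v5 ⊕ v2) ⊕ (v6 ⊕ (v3 ⊕ (v1 ⊕ v4)))) linearizes to v5 ⊕ v2 ⊕ v6 ⊕ v3 ⊕ v1 ⊕ v4
reordering the factors by index: v1 ⊕ v2 ⊕ v3 ⊕ v4 ⊕ v5 ⊕ v6


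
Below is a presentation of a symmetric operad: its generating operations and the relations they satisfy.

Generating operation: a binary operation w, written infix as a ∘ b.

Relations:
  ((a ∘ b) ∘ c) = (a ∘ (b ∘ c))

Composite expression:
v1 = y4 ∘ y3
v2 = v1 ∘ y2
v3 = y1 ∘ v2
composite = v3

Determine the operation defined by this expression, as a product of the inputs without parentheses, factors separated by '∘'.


Associativity of w dissolves the nesting; only the y-input order survives.
(y4 ∘ y3) reduces to y4 ∘ y3
((y4 ∘ y3) ∘ y2) reduces to y4 ∘ y3 ∘ y2
(y1 ∘ ((y4 ∘ y3) ∘ y2)) reduces to y1 ∘ y4 ∘ y3 ∘ y2

y1 ∘ y4 ∘ y3 ∘ y2


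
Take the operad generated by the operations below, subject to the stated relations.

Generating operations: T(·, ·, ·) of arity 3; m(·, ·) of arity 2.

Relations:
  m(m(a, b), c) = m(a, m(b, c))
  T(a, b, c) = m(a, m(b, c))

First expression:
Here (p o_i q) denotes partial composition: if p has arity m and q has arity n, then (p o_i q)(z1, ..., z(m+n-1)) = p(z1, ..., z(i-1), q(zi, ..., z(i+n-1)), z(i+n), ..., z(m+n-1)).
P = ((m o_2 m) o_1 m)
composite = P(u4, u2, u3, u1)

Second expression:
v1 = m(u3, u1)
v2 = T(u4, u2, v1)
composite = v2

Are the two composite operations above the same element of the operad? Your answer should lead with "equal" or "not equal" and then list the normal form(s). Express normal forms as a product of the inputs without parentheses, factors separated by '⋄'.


In normal form, the first expression is u4 ⋄ u2 ⋄ u3 ⋄ u1
In normal form, the second expression is u4 ⋄ u2 ⋄ u3 ⋄ u1
Identical normal forms: equal.

equal — both sides give u4 ⋄ u2 ⋄ u3 ⋄ u1


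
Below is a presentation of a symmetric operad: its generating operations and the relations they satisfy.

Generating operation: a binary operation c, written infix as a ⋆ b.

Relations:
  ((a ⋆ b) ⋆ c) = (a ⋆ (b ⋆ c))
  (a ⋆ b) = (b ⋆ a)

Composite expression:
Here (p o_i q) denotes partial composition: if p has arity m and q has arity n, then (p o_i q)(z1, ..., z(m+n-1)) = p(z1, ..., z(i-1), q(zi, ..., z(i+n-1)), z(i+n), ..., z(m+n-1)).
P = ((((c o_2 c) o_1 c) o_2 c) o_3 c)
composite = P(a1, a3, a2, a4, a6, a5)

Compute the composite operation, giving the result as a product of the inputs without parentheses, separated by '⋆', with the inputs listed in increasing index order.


Shape and order are irrelevant to c; the a-input set decides.
(a2 ⋆ a4) linearizes to a2 ⋆ a4
(a3 ⋆ (a2 ⋆ a4)) linearizes to a3 ⋆ a2 ⋆ a4
(a1 ⋆ (a3 ⋆ (a2 ⋆ a4))) linearizes to a1 ⋆ a3 ⋆ a2 ⋆ a4
(a6 ⋆ a5) linearizes to a6 ⋆ a5
((a1 ⋆ (a3 ⋆ (a2 ⋆ a4))) ⋆ (a6 ⋆ a5)) linearizes to a1 ⋆ a3 ⋆ a2 ⋆ a4 ⋆ a6 ⋆ a5
rearranged into index order: a1 ⋆ a2 ⋆ a3 ⋆ a4 ⋆ a5 ⋆ a6

a1 ⋆ a2 ⋆ a3 ⋆ a4 ⋆ a5 ⋆ a6


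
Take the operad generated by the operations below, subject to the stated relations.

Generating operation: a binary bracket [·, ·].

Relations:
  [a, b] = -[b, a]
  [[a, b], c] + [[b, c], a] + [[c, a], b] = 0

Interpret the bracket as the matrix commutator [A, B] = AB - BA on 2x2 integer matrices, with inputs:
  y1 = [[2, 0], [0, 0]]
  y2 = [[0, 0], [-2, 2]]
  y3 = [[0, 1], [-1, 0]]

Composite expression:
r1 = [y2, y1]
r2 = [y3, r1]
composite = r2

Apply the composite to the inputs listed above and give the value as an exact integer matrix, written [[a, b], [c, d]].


[[-4, 0], [0, 4]]

[y2, y1] = [[0, 0], [-4, 0]]
[y3, [y2, y1]] = [[-4, 0], [0, 4]]


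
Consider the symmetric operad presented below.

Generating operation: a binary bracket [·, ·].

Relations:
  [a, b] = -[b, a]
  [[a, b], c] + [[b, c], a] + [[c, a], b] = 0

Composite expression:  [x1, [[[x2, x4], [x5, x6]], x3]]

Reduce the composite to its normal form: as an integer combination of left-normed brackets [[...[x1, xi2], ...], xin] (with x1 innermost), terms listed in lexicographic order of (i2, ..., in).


Antisymmetry and Jacobi reduce to x1-anchored left-normed brackets.
Composite bracket: [x1, [[[x2, x4], [x5, x6]], x3]]
Expanding via [a, b] = ab - ba: 32 signed words (2^5 = 32).
Only words starting with x1 matter:
  the word x1x2x4x5x6x3 carries sign +1 and contributes +[[[[[x1, x2], x4], x5], x6], x3]
  the word x1x2x4x6x5x3 carries sign -1 and contributes -[[[[[x1, x2], x4], x6], x5], x3]
  the word x1x3x2x4x5x6 carries sign -1 and contributes -[[[[[x1, x3], x2], x4], x5], x6]
  the word x1x3x2x4x6x5 carries sign +1 and contributes +[[[[[x1, x3], x2], x4], x6], x5]
  the word x1x3x4x2x5x6 carries sign +1 and contributes +[[[[[x1, x3], x4], x2], x5], x6]
  the word x1x3x4x2x6x5 carries sign -1 and contributes -[[[[[x1, x3], x4], x2], x6], x5]
  the word x1x3x5x6x2x4 carries sign +1 and contributes +[[[[[x1, x3], x5], x6], x2], x4]
  the word x1x3x5x6x4x2 carries sign -1 and contributes -[[[[[x1, x3], x5], x6], x4], x2]
  the word x1x3x6x5x2x4 carries sign -1 and contributes -[[[[[x1, x3], x6], x5], x2], x4]
  the word x1x3x6x5x4x2 carries sign +1 and contributes +[[[[[x1, x3], x6], x5], x4], x2]
  the word x1x4x2x5x6x3 carries sign -1 and contributes -[[[[[x1, x4], x2], x5], x6], x3]
  the word x1x4x2x6x5x3 carries sign +1 and contributes +[[[[[x1, x4], x2], x6], x5], x3]
  the word x1x5x6x2x4x3 carries sign -1 and contributes -[[[[[x1, x5], x6], x2], x4], x3]
  the word x1x5x6x4x2x3 carries sign +1 and contributes +[[[[[x1, x5], x6], x4], x2], x3]
  the word x1x6x5x2x4x3 carries sign +1 and contributes +[[[[[x1, x6], x5], x2], x4], x3]
  the word x1x6x5x4x2x3 carries sign -1 and contributes -[[[[[x1, x6], x5], x4], x2], x3]

[[[[[x1, x2], x4], x5], x6], x3] - [[[[[x1, x2], x4], x6], x5], x3] - [[[[[x1, x3], x2], x4], x5], x6] + [[[[[x1, x3], x2], x4], x6], x5] + [[[[[x1, x3], x4], x2], x5], x6] - [[[[[x1, x3], x4], x2], x6], x5] + [[[[[x1, x3], x5], x6], x2], x4] - [[[[[x1, x3], x5], x6], x4], x2] - [[[[[x1, x3], x6], x5], x2], x4] + [[[[[x1, x3], x6], x5], x4], x2] - [[[[[x1, x4], x2], x5], x6], x3] + [[[[[x1, x4], x2], x6], x5], x3] - [[[[[x1, x5], x6], x2], x4], x3] + [[[[[x1, x5], x6], x4], x2], x3] + [[[[[x1, x6], x5], x2], x4], x3] - [[[[[x1, x6], x5], x4], x2], x3]
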